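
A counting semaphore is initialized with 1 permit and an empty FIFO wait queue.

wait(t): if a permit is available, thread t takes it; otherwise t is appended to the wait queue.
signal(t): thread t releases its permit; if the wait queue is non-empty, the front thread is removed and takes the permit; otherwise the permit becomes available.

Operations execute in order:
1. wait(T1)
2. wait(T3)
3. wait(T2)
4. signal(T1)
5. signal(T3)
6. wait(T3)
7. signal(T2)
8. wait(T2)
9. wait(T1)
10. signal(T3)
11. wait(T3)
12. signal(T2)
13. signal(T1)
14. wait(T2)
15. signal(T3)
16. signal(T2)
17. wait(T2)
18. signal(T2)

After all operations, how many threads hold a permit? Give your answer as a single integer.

Answer: 0

Derivation:
Step 1: wait(T1) -> count=0 queue=[] holders={T1}
Step 2: wait(T3) -> count=0 queue=[T3] holders={T1}
Step 3: wait(T2) -> count=0 queue=[T3,T2] holders={T1}
Step 4: signal(T1) -> count=0 queue=[T2] holders={T3}
Step 5: signal(T3) -> count=0 queue=[] holders={T2}
Step 6: wait(T3) -> count=0 queue=[T3] holders={T2}
Step 7: signal(T2) -> count=0 queue=[] holders={T3}
Step 8: wait(T2) -> count=0 queue=[T2] holders={T3}
Step 9: wait(T1) -> count=0 queue=[T2,T1] holders={T3}
Step 10: signal(T3) -> count=0 queue=[T1] holders={T2}
Step 11: wait(T3) -> count=0 queue=[T1,T3] holders={T2}
Step 12: signal(T2) -> count=0 queue=[T3] holders={T1}
Step 13: signal(T1) -> count=0 queue=[] holders={T3}
Step 14: wait(T2) -> count=0 queue=[T2] holders={T3}
Step 15: signal(T3) -> count=0 queue=[] holders={T2}
Step 16: signal(T2) -> count=1 queue=[] holders={none}
Step 17: wait(T2) -> count=0 queue=[] holders={T2}
Step 18: signal(T2) -> count=1 queue=[] holders={none}
Final holders: {none} -> 0 thread(s)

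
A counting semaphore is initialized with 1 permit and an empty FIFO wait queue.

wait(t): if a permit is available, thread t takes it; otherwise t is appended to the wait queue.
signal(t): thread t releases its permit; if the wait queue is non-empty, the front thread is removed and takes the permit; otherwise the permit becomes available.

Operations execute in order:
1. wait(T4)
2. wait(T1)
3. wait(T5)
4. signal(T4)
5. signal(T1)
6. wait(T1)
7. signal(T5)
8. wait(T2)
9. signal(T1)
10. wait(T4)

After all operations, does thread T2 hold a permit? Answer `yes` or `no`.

Step 1: wait(T4) -> count=0 queue=[] holders={T4}
Step 2: wait(T1) -> count=0 queue=[T1] holders={T4}
Step 3: wait(T5) -> count=0 queue=[T1,T5] holders={T4}
Step 4: signal(T4) -> count=0 queue=[T5] holders={T1}
Step 5: signal(T1) -> count=0 queue=[] holders={T5}
Step 6: wait(T1) -> count=0 queue=[T1] holders={T5}
Step 7: signal(T5) -> count=0 queue=[] holders={T1}
Step 8: wait(T2) -> count=0 queue=[T2] holders={T1}
Step 9: signal(T1) -> count=0 queue=[] holders={T2}
Step 10: wait(T4) -> count=0 queue=[T4] holders={T2}
Final holders: {T2} -> T2 in holders

Answer: yes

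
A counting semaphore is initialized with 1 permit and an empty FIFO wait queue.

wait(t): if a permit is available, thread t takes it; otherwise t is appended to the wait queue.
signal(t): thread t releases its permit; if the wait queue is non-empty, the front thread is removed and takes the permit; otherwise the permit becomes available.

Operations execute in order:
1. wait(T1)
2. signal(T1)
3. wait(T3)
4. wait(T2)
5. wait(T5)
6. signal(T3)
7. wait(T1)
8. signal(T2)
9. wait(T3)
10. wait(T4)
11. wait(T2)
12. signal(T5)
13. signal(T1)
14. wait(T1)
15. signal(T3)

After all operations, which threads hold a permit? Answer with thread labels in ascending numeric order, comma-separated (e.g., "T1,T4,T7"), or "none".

Step 1: wait(T1) -> count=0 queue=[] holders={T1}
Step 2: signal(T1) -> count=1 queue=[] holders={none}
Step 3: wait(T3) -> count=0 queue=[] holders={T3}
Step 4: wait(T2) -> count=0 queue=[T2] holders={T3}
Step 5: wait(T5) -> count=0 queue=[T2,T5] holders={T3}
Step 6: signal(T3) -> count=0 queue=[T5] holders={T2}
Step 7: wait(T1) -> count=0 queue=[T5,T1] holders={T2}
Step 8: signal(T2) -> count=0 queue=[T1] holders={T5}
Step 9: wait(T3) -> count=0 queue=[T1,T3] holders={T5}
Step 10: wait(T4) -> count=0 queue=[T1,T3,T4] holders={T5}
Step 11: wait(T2) -> count=0 queue=[T1,T3,T4,T2] holders={T5}
Step 12: signal(T5) -> count=0 queue=[T3,T4,T2] holders={T1}
Step 13: signal(T1) -> count=0 queue=[T4,T2] holders={T3}
Step 14: wait(T1) -> count=0 queue=[T4,T2,T1] holders={T3}
Step 15: signal(T3) -> count=0 queue=[T2,T1] holders={T4}
Final holders: T4

Answer: T4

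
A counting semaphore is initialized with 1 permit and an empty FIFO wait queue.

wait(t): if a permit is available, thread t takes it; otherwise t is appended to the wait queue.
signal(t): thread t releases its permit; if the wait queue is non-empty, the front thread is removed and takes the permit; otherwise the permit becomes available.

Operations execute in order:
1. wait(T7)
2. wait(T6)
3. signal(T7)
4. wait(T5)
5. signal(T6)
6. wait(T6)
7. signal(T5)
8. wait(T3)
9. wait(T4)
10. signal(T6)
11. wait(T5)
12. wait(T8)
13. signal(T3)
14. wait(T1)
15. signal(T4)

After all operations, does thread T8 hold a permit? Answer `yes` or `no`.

Step 1: wait(T7) -> count=0 queue=[] holders={T7}
Step 2: wait(T6) -> count=0 queue=[T6] holders={T7}
Step 3: signal(T7) -> count=0 queue=[] holders={T6}
Step 4: wait(T5) -> count=0 queue=[T5] holders={T6}
Step 5: signal(T6) -> count=0 queue=[] holders={T5}
Step 6: wait(T6) -> count=0 queue=[T6] holders={T5}
Step 7: signal(T5) -> count=0 queue=[] holders={T6}
Step 8: wait(T3) -> count=0 queue=[T3] holders={T6}
Step 9: wait(T4) -> count=0 queue=[T3,T4] holders={T6}
Step 10: signal(T6) -> count=0 queue=[T4] holders={T3}
Step 11: wait(T5) -> count=0 queue=[T4,T5] holders={T3}
Step 12: wait(T8) -> count=0 queue=[T4,T5,T8] holders={T3}
Step 13: signal(T3) -> count=0 queue=[T5,T8] holders={T4}
Step 14: wait(T1) -> count=0 queue=[T5,T8,T1] holders={T4}
Step 15: signal(T4) -> count=0 queue=[T8,T1] holders={T5}
Final holders: {T5} -> T8 not in holders

Answer: no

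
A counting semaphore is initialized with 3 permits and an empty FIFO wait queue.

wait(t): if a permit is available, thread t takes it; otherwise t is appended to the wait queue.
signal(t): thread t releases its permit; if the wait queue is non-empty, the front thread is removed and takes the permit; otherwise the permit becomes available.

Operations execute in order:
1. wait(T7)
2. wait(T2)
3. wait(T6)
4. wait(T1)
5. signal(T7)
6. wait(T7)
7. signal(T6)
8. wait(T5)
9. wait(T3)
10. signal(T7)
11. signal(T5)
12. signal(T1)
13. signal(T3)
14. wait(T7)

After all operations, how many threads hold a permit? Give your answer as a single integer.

Step 1: wait(T7) -> count=2 queue=[] holders={T7}
Step 2: wait(T2) -> count=1 queue=[] holders={T2,T7}
Step 3: wait(T6) -> count=0 queue=[] holders={T2,T6,T7}
Step 4: wait(T1) -> count=0 queue=[T1] holders={T2,T6,T7}
Step 5: signal(T7) -> count=0 queue=[] holders={T1,T2,T6}
Step 6: wait(T7) -> count=0 queue=[T7] holders={T1,T2,T6}
Step 7: signal(T6) -> count=0 queue=[] holders={T1,T2,T7}
Step 8: wait(T5) -> count=0 queue=[T5] holders={T1,T2,T7}
Step 9: wait(T3) -> count=0 queue=[T5,T3] holders={T1,T2,T7}
Step 10: signal(T7) -> count=0 queue=[T3] holders={T1,T2,T5}
Step 11: signal(T5) -> count=0 queue=[] holders={T1,T2,T3}
Step 12: signal(T1) -> count=1 queue=[] holders={T2,T3}
Step 13: signal(T3) -> count=2 queue=[] holders={T2}
Step 14: wait(T7) -> count=1 queue=[] holders={T2,T7}
Final holders: {T2,T7} -> 2 thread(s)

Answer: 2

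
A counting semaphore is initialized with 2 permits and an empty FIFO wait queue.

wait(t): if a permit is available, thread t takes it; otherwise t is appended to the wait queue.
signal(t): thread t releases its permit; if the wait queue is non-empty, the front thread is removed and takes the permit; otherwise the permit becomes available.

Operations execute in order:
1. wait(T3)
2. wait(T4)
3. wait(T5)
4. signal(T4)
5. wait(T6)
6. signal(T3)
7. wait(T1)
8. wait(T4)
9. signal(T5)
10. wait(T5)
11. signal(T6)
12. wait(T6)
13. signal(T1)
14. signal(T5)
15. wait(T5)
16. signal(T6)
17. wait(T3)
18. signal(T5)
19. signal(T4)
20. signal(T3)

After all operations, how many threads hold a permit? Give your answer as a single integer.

Answer: 0

Derivation:
Step 1: wait(T3) -> count=1 queue=[] holders={T3}
Step 2: wait(T4) -> count=0 queue=[] holders={T3,T4}
Step 3: wait(T5) -> count=0 queue=[T5] holders={T3,T4}
Step 4: signal(T4) -> count=0 queue=[] holders={T3,T5}
Step 5: wait(T6) -> count=0 queue=[T6] holders={T3,T5}
Step 6: signal(T3) -> count=0 queue=[] holders={T5,T6}
Step 7: wait(T1) -> count=0 queue=[T1] holders={T5,T6}
Step 8: wait(T4) -> count=0 queue=[T1,T4] holders={T5,T6}
Step 9: signal(T5) -> count=0 queue=[T4] holders={T1,T6}
Step 10: wait(T5) -> count=0 queue=[T4,T5] holders={T1,T6}
Step 11: signal(T6) -> count=0 queue=[T5] holders={T1,T4}
Step 12: wait(T6) -> count=0 queue=[T5,T6] holders={T1,T4}
Step 13: signal(T1) -> count=0 queue=[T6] holders={T4,T5}
Step 14: signal(T5) -> count=0 queue=[] holders={T4,T6}
Step 15: wait(T5) -> count=0 queue=[T5] holders={T4,T6}
Step 16: signal(T6) -> count=0 queue=[] holders={T4,T5}
Step 17: wait(T3) -> count=0 queue=[T3] holders={T4,T5}
Step 18: signal(T5) -> count=0 queue=[] holders={T3,T4}
Step 19: signal(T4) -> count=1 queue=[] holders={T3}
Step 20: signal(T3) -> count=2 queue=[] holders={none}
Final holders: {none} -> 0 thread(s)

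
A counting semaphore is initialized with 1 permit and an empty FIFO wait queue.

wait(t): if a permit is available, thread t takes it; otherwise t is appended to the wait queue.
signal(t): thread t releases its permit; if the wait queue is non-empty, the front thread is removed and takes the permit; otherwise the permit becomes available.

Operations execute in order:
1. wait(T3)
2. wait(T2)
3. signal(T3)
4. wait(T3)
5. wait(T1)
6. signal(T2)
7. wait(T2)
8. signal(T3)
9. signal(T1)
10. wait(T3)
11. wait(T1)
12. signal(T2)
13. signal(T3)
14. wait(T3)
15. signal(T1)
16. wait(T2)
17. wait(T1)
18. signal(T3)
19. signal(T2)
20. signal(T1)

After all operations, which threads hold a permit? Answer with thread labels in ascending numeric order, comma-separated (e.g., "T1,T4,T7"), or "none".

Answer: none

Derivation:
Step 1: wait(T3) -> count=0 queue=[] holders={T3}
Step 2: wait(T2) -> count=0 queue=[T2] holders={T3}
Step 3: signal(T3) -> count=0 queue=[] holders={T2}
Step 4: wait(T3) -> count=0 queue=[T3] holders={T2}
Step 5: wait(T1) -> count=0 queue=[T3,T1] holders={T2}
Step 6: signal(T2) -> count=0 queue=[T1] holders={T3}
Step 7: wait(T2) -> count=0 queue=[T1,T2] holders={T3}
Step 8: signal(T3) -> count=0 queue=[T2] holders={T1}
Step 9: signal(T1) -> count=0 queue=[] holders={T2}
Step 10: wait(T3) -> count=0 queue=[T3] holders={T2}
Step 11: wait(T1) -> count=0 queue=[T3,T1] holders={T2}
Step 12: signal(T2) -> count=0 queue=[T1] holders={T3}
Step 13: signal(T3) -> count=0 queue=[] holders={T1}
Step 14: wait(T3) -> count=0 queue=[T3] holders={T1}
Step 15: signal(T1) -> count=0 queue=[] holders={T3}
Step 16: wait(T2) -> count=0 queue=[T2] holders={T3}
Step 17: wait(T1) -> count=0 queue=[T2,T1] holders={T3}
Step 18: signal(T3) -> count=0 queue=[T1] holders={T2}
Step 19: signal(T2) -> count=0 queue=[] holders={T1}
Step 20: signal(T1) -> count=1 queue=[] holders={none}
Final holders: none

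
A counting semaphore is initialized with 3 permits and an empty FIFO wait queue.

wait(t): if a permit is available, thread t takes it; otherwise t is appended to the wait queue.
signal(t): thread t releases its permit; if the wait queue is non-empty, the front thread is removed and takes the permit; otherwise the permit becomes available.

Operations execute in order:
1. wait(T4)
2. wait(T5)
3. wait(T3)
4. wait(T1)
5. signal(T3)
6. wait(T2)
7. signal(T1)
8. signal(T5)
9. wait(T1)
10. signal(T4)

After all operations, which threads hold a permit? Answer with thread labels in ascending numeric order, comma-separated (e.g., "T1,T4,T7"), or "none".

Step 1: wait(T4) -> count=2 queue=[] holders={T4}
Step 2: wait(T5) -> count=1 queue=[] holders={T4,T5}
Step 3: wait(T3) -> count=0 queue=[] holders={T3,T4,T5}
Step 4: wait(T1) -> count=0 queue=[T1] holders={T3,T4,T5}
Step 5: signal(T3) -> count=0 queue=[] holders={T1,T4,T5}
Step 6: wait(T2) -> count=0 queue=[T2] holders={T1,T4,T5}
Step 7: signal(T1) -> count=0 queue=[] holders={T2,T4,T5}
Step 8: signal(T5) -> count=1 queue=[] holders={T2,T4}
Step 9: wait(T1) -> count=0 queue=[] holders={T1,T2,T4}
Step 10: signal(T4) -> count=1 queue=[] holders={T1,T2}
Final holders: T1,T2

Answer: T1,T2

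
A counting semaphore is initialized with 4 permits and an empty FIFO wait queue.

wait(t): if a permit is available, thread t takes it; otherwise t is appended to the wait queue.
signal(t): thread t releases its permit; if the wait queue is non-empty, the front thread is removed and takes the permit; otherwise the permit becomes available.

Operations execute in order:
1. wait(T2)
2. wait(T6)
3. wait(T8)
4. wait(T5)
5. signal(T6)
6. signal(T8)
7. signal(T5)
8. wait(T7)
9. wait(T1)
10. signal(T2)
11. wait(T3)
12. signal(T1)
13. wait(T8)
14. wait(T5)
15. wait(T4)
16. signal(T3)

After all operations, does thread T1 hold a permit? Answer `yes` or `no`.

Answer: no

Derivation:
Step 1: wait(T2) -> count=3 queue=[] holders={T2}
Step 2: wait(T6) -> count=2 queue=[] holders={T2,T6}
Step 3: wait(T8) -> count=1 queue=[] holders={T2,T6,T8}
Step 4: wait(T5) -> count=0 queue=[] holders={T2,T5,T6,T8}
Step 5: signal(T6) -> count=1 queue=[] holders={T2,T5,T8}
Step 6: signal(T8) -> count=2 queue=[] holders={T2,T5}
Step 7: signal(T5) -> count=3 queue=[] holders={T2}
Step 8: wait(T7) -> count=2 queue=[] holders={T2,T7}
Step 9: wait(T1) -> count=1 queue=[] holders={T1,T2,T7}
Step 10: signal(T2) -> count=2 queue=[] holders={T1,T7}
Step 11: wait(T3) -> count=1 queue=[] holders={T1,T3,T7}
Step 12: signal(T1) -> count=2 queue=[] holders={T3,T7}
Step 13: wait(T8) -> count=1 queue=[] holders={T3,T7,T8}
Step 14: wait(T5) -> count=0 queue=[] holders={T3,T5,T7,T8}
Step 15: wait(T4) -> count=0 queue=[T4] holders={T3,T5,T7,T8}
Step 16: signal(T3) -> count=0 queue=[] holders={T4,T5,T7,T8}
Final holders: {T4,T5,T7,T8} -> T1 not in holders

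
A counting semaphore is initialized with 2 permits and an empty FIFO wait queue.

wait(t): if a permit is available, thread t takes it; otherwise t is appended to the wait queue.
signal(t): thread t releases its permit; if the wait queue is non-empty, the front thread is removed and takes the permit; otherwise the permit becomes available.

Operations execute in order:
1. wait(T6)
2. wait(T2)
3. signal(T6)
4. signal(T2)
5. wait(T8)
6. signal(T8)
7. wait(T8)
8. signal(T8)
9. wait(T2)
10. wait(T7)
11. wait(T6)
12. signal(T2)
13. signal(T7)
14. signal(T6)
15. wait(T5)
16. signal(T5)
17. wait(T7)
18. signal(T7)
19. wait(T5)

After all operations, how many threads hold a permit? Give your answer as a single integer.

Step 1: wait(T6) -> count=1 queue=[] holders={T6}
Step 2: wait(T2) -> count=0 queue=[] holders={T2,T6}
Step 3: signal(T6) -> count=1 queue=[] holders={T2}
Step 4: signal(T2) -> count=2 queue=[] holders={none}
Step 5: wait(T8) -> count=1 queue=[] holders={T8}
Step 6: signal(T8) -> count=2 queue=[] holders={none}
Step 7: wait(T8) -> count=1 queue=[] holders={T8}
Step 8: signal(T8) -> count=2 queue=[] holders={none}
Step 9: wait(T2) -> count=1 queue=[] holders={T2}
Step 10: wait(T7) -> count=0 queue=[] holders={T2,T7}
Step 11: wait(T6) -> count=0 queue=[T6] holders={T2,T7}
Step 12: signal(T2) -> count=0 queue=[] holders={T6,T7}
Step 13: signal(T7) -> count=1 queue=[] holders={T6}
Step 14: signal(T6) -> count=2 queue=[] holders={none}
Step 15: wait(T5) -> count=1 queue=[] holders={T5}
Step 16: signal(T5) -> count=2 queue=[] holders={none}
Step 17: wait(T7) -> count=1 queue=[] holders={T7}
Step 18: signal(T7) -> count=2 queue=[] holders={none}
Step 19: wait(T5) -> count=1 queue=[] holders={T5}
Final holders: {T5} -> 1 thread(s)

Answer: 1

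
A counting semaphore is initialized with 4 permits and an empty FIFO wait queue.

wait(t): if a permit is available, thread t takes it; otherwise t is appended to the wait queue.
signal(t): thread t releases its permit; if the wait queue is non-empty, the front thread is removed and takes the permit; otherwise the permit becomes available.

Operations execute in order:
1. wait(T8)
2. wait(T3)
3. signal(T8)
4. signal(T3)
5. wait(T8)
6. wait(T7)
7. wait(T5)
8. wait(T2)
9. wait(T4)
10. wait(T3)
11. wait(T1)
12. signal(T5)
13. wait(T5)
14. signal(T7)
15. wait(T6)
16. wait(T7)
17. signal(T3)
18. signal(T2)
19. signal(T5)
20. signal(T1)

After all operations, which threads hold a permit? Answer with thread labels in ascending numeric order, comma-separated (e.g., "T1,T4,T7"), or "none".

Answer: T4,T6,T7,T8

Derivation:
Step 1: wait(T8) -> count=3 queue=[] holders={T8}
Step 2: wait(T3) -> count=2 queue=[] holders={T3,T8}
Step 3: signal(T8) -> count=3 queue=[] holders={T3}
Step 4: signal(T3) -> count=4 queue=[] holders={none}
Step 5: wait(T8) -> count=3 queue=[] holders={T8}
Step 6: wait(T7) -> count=2 queue=[] holders={T7,T8}
Step 7: wait(T5) -> count=1 queue=[] holders={T5,T7,T8}
Step 8: wait(T2) -> count=0 queue=[] holders={T2,T5,T7,T8}
Step 9: wait(T4) -> count=0 queue=[T4] holders={T2,T5,T7,T8}
Step 10: wait(T3) -> count=0 queue=[T4,T3] holders={T2,T5,T7,T8}
Step 11: wait(T1) -> count=0 queue=[T4,T3,T1] holders={T2,T5,T7,T8}
Step 12: signal(T5) -> count=0 queue=[T3,T1] holders={T2,T4,T7,T8}
Step 13: wait(T5) -> count=0 queue=[T3,T1,T5] holders={T2,T4,T7,T8}
Step 14: signal(T7) -> count=0 queue=[T1,T5] holders={T2,T3,T4,T8}
Step 15: wait(T6) -> count=0 queue=[T1,T5,T6] holders={T2,T3,T4,T8}
Step 16: wait(T7) -> count=0 queue=[T1,T5,T6,T7] holders={T2,T3,T4,T8}
Step 17: signal(T3) -> count=0 queue=[T5,T6,T7] holders={T1,T2,T4,T8}
Step 18: signal(T2) -> count=0 queue=[T6,T7] holders={T1,T4,T5,T8}
Step 19: signal(T5) -> count=0 queue=[T7] holders={T1,T4,T6,T8}
Step 20: signal(T1) -> count=0 queue=[] holders={T4,T6,T7,T8}
Final holders: T4,T6,T7,T8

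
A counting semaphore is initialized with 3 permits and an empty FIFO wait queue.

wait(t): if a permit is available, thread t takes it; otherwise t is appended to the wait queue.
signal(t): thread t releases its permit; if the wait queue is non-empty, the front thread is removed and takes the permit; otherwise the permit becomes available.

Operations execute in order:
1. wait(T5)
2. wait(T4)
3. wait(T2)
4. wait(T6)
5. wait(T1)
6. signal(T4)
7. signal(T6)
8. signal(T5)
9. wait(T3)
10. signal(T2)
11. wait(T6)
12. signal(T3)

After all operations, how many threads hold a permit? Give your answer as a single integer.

Step 1: wait(T5) -> count=2 queue=[] holders={T5}
Step 2: wait(T4) -> count=1 queue=[] holders={T4,T5}
Step 3: wait(T2) -> count=0 queue=[] holders={T2,T4,T5}
Step 4: wait(T6) -> count=0 queue=[T6] holders={T2,T4,T5}
Step 5: wait(T1) -> count=0 queue=[T6,T1] holders={T2,T4,T5}
Step 6: signal(T4) -> count=0 queue=[T1] holders={T2,T5,T6}
Step 7: signal(T6) -> count=0 queue=[] holders={T1,T2,T5}
Step 8: signal(T5) -> count=1 queue=[] holders={T1,T2}
Step 9: wait(T3) -> count=0 queue=[] holders={T1,T2,T3}
Step 10: signal(T2) -> count=1 queue=[] holders={T1,T3}
Step 11: wait(T6) -> count=0 queue=[] holders={T1,T3,T6}
Step 12: signal(T3) -> count=1 queue=[] holders={T1,T6}
Final holders: {T1,T6} -> 2 thread(s)

Answer: 2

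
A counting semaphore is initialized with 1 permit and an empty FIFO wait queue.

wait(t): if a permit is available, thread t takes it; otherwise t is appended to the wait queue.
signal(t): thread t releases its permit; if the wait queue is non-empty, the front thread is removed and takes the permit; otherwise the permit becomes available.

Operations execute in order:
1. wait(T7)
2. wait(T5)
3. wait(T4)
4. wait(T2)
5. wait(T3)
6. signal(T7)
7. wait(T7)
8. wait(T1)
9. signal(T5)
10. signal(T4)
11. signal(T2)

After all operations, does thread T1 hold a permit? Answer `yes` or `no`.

Step 1: wait(T7) -> count=0 queue=[] holders={T7}
Step 2: wait(T5) -> count=0 queue=[T5] holders={T7}
Step 3: wait(T4) -> count=0 queue=[T5,T4] holders={T7}
Step 4: wait(T2) -> count=0 queue=[T5,T4,T2] holders={T7}
Step 5: wait(T3) -> count=0 queue=[T5,T4,T2,T3] holders={T7}
Step 6: signal(T7) -> count=0 queue=[T4,T2,T3] holders={T5}
Step 7: wait(T7) -> count=0 queue=[T4,T2,T3,T7] holders={T5}
Step 8: wait(T1) -> count=0 queue=[T4,T2,T3,T7,T1] holders={T5}
Step 9: signal(T5) -> count=0 queue=[T2,T3,T7,T1] holders={T4}
Step 10: signal(T4) -> count=0 queue=[T3,T7,T1] holders={T2}
Step 11: signal(T2) -> count=0 queue=[T7,T1] holders={T3}
Final holders: {T3} -> T1 not in holders

Answer: no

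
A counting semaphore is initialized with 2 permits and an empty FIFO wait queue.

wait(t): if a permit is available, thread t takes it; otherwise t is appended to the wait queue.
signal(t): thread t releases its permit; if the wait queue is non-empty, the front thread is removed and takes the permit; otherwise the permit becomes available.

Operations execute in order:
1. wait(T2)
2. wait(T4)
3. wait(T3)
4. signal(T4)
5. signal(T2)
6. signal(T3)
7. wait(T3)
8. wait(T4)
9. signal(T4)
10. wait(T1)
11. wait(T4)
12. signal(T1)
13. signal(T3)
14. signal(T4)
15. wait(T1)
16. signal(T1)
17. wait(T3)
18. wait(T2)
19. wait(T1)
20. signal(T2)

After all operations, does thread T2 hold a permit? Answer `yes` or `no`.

Step 1: wait(T2) -> count=1 queue=[] holders={T2}
Step 2: wait(T4) -> count=0 queue=[] holders={T2,T4}
Step 3: wait(T3) -> count=0 queue=[T3] holders={T2,T4}
Step 4: signal(T4) -> count=0 queue=[] holders={T2,T3}
Step 5: signal(T2) -> count=1 queue=[] holders={T3}
Step 6: signal(T3) -> count=2 queue=[] holders={none}
Step 7: wait(T3) -> count=1 queue=[] holders={T3}
Step 8: wait(T4) -> count=0 queue=[] holders={T3,T4}
Step 9: signal(T4) -> count=1 queue=[] holders={T3}
Step 10: wait(T1) -> count=0 queue=[] holders={T1,T3}
Step 11: wait(T4) -> count=0 queue=[T4] holders={T1,T3}
Step 12: signal(T1) -> count=0 queue=[] holders={T3,T4}
Step 13: signal(T3) -> count=1 queue=[] holders={T4}
Step 14: signal(T4) -> count=2 queue=[] holders={none}
Step 15: wait(T1) -> count=1 queue=[] holders={T1}
Step 16: signal(T1) -> count=2 queue=[] holders={none}
Step 17: wait(T3) -> count=1 queue=[] holders={T3}
Step 18: wait(T2) -> count=0 queue=[] holders={T2,T3}
Step 19: wait(T1) -> count=0 queue=[T1] holders={T2,T3}
Step 20: signal(T2) -> count=0 queue=[] holders={T1,T3}
Final holders: {T1,T3} -> T2 not in holders

Answer: no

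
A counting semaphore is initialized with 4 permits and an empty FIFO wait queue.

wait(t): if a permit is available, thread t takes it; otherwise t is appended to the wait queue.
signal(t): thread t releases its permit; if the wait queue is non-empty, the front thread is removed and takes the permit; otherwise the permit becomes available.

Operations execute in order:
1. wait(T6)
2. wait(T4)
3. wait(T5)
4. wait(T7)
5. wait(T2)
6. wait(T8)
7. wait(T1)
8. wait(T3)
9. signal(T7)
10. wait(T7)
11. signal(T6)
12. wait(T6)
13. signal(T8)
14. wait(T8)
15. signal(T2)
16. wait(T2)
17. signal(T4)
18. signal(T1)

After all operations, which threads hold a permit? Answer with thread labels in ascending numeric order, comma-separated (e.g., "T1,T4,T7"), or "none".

Answer: T3,T5,T6,T7

Derivation:
Step 1: wait(T6) -> count=3 queue=[] holders={T6}
Step 2: wait(T4) -> count=2 queue=[] holders={T4,T6}
Step 3: wait(T5) -> count=1 queue=[] holders={T4,T5,T6}
Step 4: wait(T7) -> count=0 queue=[] holders={T4,T5,T6,T7}
Step 5: wait(T2) -> count=0 queue=[T2] holders={T4,T5,T6,T7}
Step 6: wait(T8) -> count=0 queue=[T2,T8] holders={T4,T5,T6,T7}
Step 7: wait(T1) -> count=0 queue=[T2,T8,T1] holders={T4,T5,T6,T7}
Step 8: wait(T3) -> count=0 queue=[T2,T8,T1,T3] holders={T4,T5,T6,T7}
Step 9: signal(T7) -> count=0 queue=[T8,T1,T3] holders={T2,T4,T5,T6}
Step 10: wait(T7) -> count=0 queue=[T8,T1,T3,T7] holders={T2,T4,T5,T6}
Step 11: signal(T6) -> count=0 queue=[T1,T3,T7] holders={T2,T4,T5,T8}
Step 12: wait(T6) -> count=0 queue=[T1,T3,T7,T6] holders={T2,T4,T5,T8}
Step 13: signal(T8) -> count=0 queue=[T3,T7,T6] holders={T1,T2,T4,T5}
Step 14: wait(T8) -> count=0 queue=[T3,T7,T6,T8] holders={T1,T2,T4,T5}
Step 15: signal(T2) -> count=0 queue=[T7,T6,T8] holders={T1,T3,T4,T5}
Step 16: wait(T2) -> count=0 queue=[T7,T6,T8,T2] holders={T1,T3,T4,T5}
Step 17: signal(T4) -> count=0 queue=[T6,T8,T2] holders={T1,T3,T5,T7}
Step 18: signal(T1) -> count=0 queue=[T8,T2] holders={T3,T5,T6,T7}
Final holders: T3,T5,T6,T7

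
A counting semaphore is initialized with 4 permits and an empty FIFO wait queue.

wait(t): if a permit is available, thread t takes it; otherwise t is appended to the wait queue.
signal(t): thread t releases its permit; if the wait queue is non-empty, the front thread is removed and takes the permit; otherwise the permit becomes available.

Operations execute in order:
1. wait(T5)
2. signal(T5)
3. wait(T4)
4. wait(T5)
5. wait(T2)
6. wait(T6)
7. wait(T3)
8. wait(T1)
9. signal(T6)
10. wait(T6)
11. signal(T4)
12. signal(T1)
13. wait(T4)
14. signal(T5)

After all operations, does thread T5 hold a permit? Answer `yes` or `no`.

Answer: no

Derivation:
Step 1: wait(T5) -> count=3 queue=[] holders={T5}
Step 2: signal(T5) -> count=4 queue=[] holders={none}
Step 3: wait(T4) -> count=3 queue=[] holders={T4}
Step 4: wait(T5) -> count=2 queue=[] holders={T4,T5}
Step 5: wait(T2) -> count=1 queue=[] holders={T2,T4,T5}
Step 6: wait(T6) -> count=0 queue=[] holders={T2,T4,T5,T6}
Step 7: wait(T3) -> count=0 queue=[T3] holders={T2,T4,T5,T6}
Step 8: wait(T1) -> count=0 queue=[T3,T1] holders={T2,T4,T5,T6}
Step 9: signal(T6) -> count=0 queue=[T1] holders={T2,T3,T4,T5}
Step 10: wait(T6) -> count=0 queue=[T1,T6] holders={T2,T3,T4,T5}
Step 11: signal(T4) -> count=0 queue=[T6] holders={T1,T2,T3,T5}
Step 12: signal(T1) -> count=0 queue=[] holders={T2,T3,T5,T6}
Step 13: wait(T4) -> count=0 queue=[T4] holders={T2,T3,T5,T6}
Step 14: signal(T5) -> count=0 queue=[] holders={T2,T3,T4,T6}
Final holders: {T2,T3,T4,T6} -> T5 not in holders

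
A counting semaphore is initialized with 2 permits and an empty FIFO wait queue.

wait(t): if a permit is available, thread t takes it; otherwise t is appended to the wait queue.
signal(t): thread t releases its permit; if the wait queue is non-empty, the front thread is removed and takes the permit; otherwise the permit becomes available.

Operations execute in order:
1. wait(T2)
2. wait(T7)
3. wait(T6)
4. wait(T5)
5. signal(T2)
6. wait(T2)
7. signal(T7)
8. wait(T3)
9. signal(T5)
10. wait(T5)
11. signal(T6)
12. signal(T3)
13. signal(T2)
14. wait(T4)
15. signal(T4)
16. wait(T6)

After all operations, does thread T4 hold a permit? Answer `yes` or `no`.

Step 1: wait(T2) -> count=1 queue=[] holders={T2}
Step 2: wait(T7) -> count=0 queue=[] holders={T2,T7}
Step 3: wait(T6) -> count=0 queue=[T6] holders={T2,T7}
Step 4: wait(T5) -> count=0 queue=[T6,T5] holders={T2,T7}
Step 5: signal(T2) -> count=0 queue=[T5] holders={T6,T7}
Step 6: wait(T2) -> count=0 queue=[T5,T2] holders={T6,T7}
Step 7: signal(T7) -> count=0 queue=[T2] holders={T5,T6}
Step 8: wait(T3) -> count=0 queue=[T2,T3] holders={T5,T6}
Step 9: signal(T5) -> count=0 queue=[T3] holders={T2,T6}
Step 10: wait(T5) -> count=0 queue=[T3,T5] holders={T2,T6}
Step 11: signal(T6) -> count=0 queue=[T5] holders={T2,T3}
Step 12: signal(T3) -> count=0 queue=[] holders={T2,T5}
Step 13: signal(T2) -> count=1 queue=[] holders={T5}
Step 14: wait(T4) -> count=0 queue=[] holders={T4,T5}
Step 15: signal(T4) -> count=1 queue=[] holders={T5}
Step 16: wait(T6) -> count=0 queue=[] holders={T5,T6}
Final holders: {T5,T6} -> T4 not in holders

Answer: no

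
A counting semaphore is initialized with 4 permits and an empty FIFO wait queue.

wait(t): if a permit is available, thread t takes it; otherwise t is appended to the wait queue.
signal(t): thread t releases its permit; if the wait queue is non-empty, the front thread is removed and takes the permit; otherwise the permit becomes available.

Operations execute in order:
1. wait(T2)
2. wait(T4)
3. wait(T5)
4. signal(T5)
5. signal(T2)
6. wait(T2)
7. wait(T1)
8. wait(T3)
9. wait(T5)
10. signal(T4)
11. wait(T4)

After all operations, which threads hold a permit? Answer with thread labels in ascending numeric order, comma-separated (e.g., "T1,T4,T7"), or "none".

Answer: T1,T2,T3,T5

Derivation:
Step 1: wait(T2) -> count=3 queue=[] holders={T2}
Step 2: wait(T4) -> count=2 queue=[] holders={T2,T4}
Step 3: wait(T5) -> count=1 queue=[] holders={T2,T4,T5}
Step 4: signal(T5) -> count=2 queue=[] holders={T2,T4}
Step 5: signal(T2) -> count=3 queue=[] holders={T4}
Step 6: wait(T2) -> count=2 queue=[] holders={T2,T4}
Step 7: wait(T1) -> count=1 queue=[] holders={T1,T2,T4}
Step 8: wait(T3) -> count=0 queue=[] holders={T1,T2,T3,T4}
Step 9: wait(T5) -> count=0 queue=[T5] holders={T1,T2,T3,T4}
Step 10: signal(T4) -> count=0 queue=[] holders={T1,T2,T3,T5}
Step 11: wait(T4) -> count=0 queue=[T4] holders={T1,T2,T3,T5}
Final holders: T1,T2,T3,T5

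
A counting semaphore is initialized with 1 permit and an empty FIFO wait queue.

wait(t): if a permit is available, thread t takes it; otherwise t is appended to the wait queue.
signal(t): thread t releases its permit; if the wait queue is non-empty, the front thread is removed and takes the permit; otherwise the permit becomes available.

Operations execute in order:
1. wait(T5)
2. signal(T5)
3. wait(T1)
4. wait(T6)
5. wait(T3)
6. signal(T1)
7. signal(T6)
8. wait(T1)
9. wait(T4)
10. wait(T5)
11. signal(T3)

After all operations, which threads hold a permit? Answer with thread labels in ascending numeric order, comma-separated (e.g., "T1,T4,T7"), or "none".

Answer: T1

Derivation:
Step 1: wait(T5) -> count=0 queue=[] holders={T5}
Step 2: signal(T5) -> count=1 queue=[] holders={none}
Step 3: wait(T1) -> count=0 queue=[] holders={T1}
Step 4: wait(T6) -> count=0 queue=[T6] holders={T1}
Step 5: wait(T3) -> count=0 queue=[T6,T3] holders={T1}
Step 6: signal(T1) -> count=0 queue=[T3] holders={T6}
Step 7: signal(T6) -> count=0 queue=[] holders={T3}
Step 8: wait(T1) -> count=0 queue=[T1] holders={T3}
Step 9: wait(T4) -> count=0 queue=[T1,T4] holders={T3}
Step 10: wait(T5) -> count=0 queue=[T1,T4,T5] holders={T3}
Step 11: signal(T3) -> count=0 queue=[T4,T5] holders={T1}
Final holders: T1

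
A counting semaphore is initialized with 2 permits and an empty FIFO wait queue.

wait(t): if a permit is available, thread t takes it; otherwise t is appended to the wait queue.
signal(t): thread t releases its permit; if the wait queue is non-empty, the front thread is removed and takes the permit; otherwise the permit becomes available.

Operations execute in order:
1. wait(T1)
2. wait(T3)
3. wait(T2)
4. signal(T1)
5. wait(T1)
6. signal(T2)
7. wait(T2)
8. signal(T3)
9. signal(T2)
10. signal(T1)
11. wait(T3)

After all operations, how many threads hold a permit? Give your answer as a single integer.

Step 1: wait(T1) -> count=1 queue=[] holders={T1}
Step 2: wait(T3) -> count=0 queue=[] holders={T1,T3}
Step 3: wait(T2) -> count=0 queue=[T2] holders={T1,T3}
Step 4: signal(T1) -> count=0 queue=[] holders={T2,T3}
Step 5: wait(T1) -> count=0 queue=[T1] holders={T2,T3}
Step 6: signal(T2) -> count=0 queue=[] holders={T1,T3}
Step 7: wait(T2) -> count=0 queue=[T2] holders={T1,T3}
Step 8: signal(T3) -> count=0 queue=[] holders={T1,T2}
Step 9: signal(T2) -> count=1 queue=[] holders={T1}
Step 10: signal(T1) -> count=2 queue=[] holders={none}
Step 11: wait(T3) -> count=1 queue=[] holders={T3}
Final holders: {T3} -> 1 thread(s)

Answer: 1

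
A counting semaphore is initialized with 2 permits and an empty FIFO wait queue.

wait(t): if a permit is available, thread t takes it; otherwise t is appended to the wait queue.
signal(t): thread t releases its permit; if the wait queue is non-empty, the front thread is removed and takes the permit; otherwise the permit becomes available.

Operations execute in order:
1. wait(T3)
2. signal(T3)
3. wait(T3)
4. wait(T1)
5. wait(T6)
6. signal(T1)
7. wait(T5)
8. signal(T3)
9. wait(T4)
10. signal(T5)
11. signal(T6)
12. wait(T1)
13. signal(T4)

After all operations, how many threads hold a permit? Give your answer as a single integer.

Step 1: wait(T3) -> count=1 queue=[] holders={T3}
Step 2: signal(T3) -> count=2 queue=[] holders={none}
Step 3: wait(T3) -> count=1 queue=[] holders={T3}
Step 4: wait(T1) -> count=0 queue=[] holders={T1,T3}
Step 5: wait(T6) -> count=0 queue=[T6] holders={T1,T3}
Step 6: signal(T1) -> count=0 queue=[] holders={T3,T6}
Step 7: wait(T5) -> count=0 queue=[T5] holders={T3,T6}
Step 8: signal(T3) -> count=0 queue=[] holders={T5,T6}
Step 9: wait(T4) -> count=0 queue=[T4] holders={T5,T6}
Step 10: signal(T5) -> count=0 queue=[] holders={T4,T6}
Step 11: signal(T6) -> count=1 queue=[] holders={T4}
Step 12: wait(T1) -> count=0 queue=[] holders={T1,T4}
Step 13: signal(T4) -> count=1 queue=[] holders={T1}
Final holders: {T1} -> 1 thread(s)

Answer: 1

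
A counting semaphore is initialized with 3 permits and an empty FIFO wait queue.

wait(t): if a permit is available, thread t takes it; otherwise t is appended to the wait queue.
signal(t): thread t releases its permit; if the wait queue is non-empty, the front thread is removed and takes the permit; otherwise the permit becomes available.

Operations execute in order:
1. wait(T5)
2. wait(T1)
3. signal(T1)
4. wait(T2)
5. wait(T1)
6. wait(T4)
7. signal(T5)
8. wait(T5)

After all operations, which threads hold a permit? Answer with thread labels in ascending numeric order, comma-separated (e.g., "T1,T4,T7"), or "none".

Answer: T1,T2,T4

Derivation:
Step 1: wait(T5) -> count=2 queue=[] holders={T5}
Step 2: wait(T1) -> count=1 queue=[] holders={T1,T5}
Step 3: signal(T1) -> count=2 queue=[] holders={T5}
Step 4: wait(T2) -> count=1 queue=[] holders={T2,T5}
Step 5: wait(T1) -> count=0 queue=[] holders={T1,T2,T5}
Step 6: wait(T4) -> count=0 queue=[T4] holders={T1,T2,T5}
Step 7: signal(T5) -> count=0 queue=[] holders={T1,T2,T4}
Step 8: wait(T5) -> count=0 queue=[T5] holders={T1,T2,T4}
Final holders: T1,T2,T4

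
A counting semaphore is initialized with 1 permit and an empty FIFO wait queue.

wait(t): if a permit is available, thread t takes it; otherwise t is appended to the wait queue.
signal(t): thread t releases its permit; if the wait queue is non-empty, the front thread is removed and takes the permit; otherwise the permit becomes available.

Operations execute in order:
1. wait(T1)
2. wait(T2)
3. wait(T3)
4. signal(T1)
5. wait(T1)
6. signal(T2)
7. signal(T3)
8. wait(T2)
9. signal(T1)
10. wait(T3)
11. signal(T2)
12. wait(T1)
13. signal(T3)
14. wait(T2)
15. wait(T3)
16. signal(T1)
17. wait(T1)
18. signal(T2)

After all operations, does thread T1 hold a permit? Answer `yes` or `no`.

Step 1: wait(T1) -> count=0 queue=[] holders={T1}
Step 2: wait(T2) -> count=0 queue=[T2] holders={T1}
Step 3: wait(T3) -> count=0 queue=[T2,T3] holders={T1}
Step 4: signal(T1) -> count=0 queue=[T3] holders={T2}
Step 5: wait(T1) -> count=0 queue=[T3,T1] holders={T2}
Step 6: signal(T2) -> count=0 queue=[T1] holders={T3}
Step 7: signal(T3) -> count=0 queue=[] holders={T1}
Step 8: wait(T2) -> count=0 queue=[T2] holders={T1}
Step 9: signal(T1) -> count=0 queue=[] holders={T2}
Step 10: wait(T3) -> count=0 queue=[T3] holders={T2}
Step 11: signal(T2) -> count=0 queue=[] holders={T3}
Step 12: wait(T1) -> count=0 queue=[T1] holders={T3}
Step 13: signal(T3) -> count=0 queue=[] holders={T1}
Step 14: wait(T2) -> count=0 queue=[T2] holders={T1}
Step 15: wait(T3) -> count=0 queue=[T2,T3] holders={T1}
Step 16: signal(T1) -> count=0 queue=[T3] holders={T2}
Step 17: wait(T1) -> count=0 queue=[T3,T1] holders={T2}
Step 18: signal(T2) -> count=0 queue=[T1] holders={T3}
Final holders: {T3} -> T1 not in holders

Answer: no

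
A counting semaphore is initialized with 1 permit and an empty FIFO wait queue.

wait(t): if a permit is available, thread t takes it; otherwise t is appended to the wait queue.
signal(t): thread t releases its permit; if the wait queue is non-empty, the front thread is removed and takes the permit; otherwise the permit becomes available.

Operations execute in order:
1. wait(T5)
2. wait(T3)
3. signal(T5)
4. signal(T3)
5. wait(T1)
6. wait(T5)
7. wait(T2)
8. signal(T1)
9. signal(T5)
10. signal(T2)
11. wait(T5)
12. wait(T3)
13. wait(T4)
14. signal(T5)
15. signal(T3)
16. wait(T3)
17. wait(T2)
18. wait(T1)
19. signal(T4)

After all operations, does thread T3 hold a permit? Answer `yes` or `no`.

Step 1: wait(T5) -> count=0 queue=[] holders={T5}
Step 2: wait(T3) -> count=0 queue=[T3] holders={T5}
Step 3: signal(T5) -> count=0 queue=[] holders={T3}
Step 4: signal(T3) -> count=1 queue=[] holders={none}
Step 5: wait(T1) -> count=0 queue=[] holders={T1}
Step 6: wait(T5) -> count=0 queue=[T5] holders={T1}
Step 7: wait(T2) -> count=0 queue=[T5,T2] holders={T1}
Step 8: signal(T1) -> count=0 queue=[T2] holders={T5}
Step 9: signal(T5) -> count=0 queue=[] holders={T2}
Step 10: signal(T2) -> count=1 queue=[] holders={none}
Step 11: wait(T5) -> count=0 queue=[] holders={T5}
Step 12: wait(T3) -> count=0 queue=[T3] holders={T5}
Step 13: wait(T4) -> count=0 queue=[T3,T4] holders={T5}
Step 14: signal(T5) -> count=0 queue=[T4] holders={T3}
Step 15: signal(T3) -> count=0 queue=[] holders={T4}
Step 16: wait(T3) -> count=0 queue=[T3] holders={T4}
Step 17: wait(T2) -> count=0 queue=[T3,T2] holders={T4}
Step 18: wait(T1) -> count=0 queue=[T3,T2,T1] holders={T4}
Step 19: signal(T4) -> count=0 queue=[T2,T1] holders={T3}
Final holders: {T3} -> T3 in holders

Answer: yes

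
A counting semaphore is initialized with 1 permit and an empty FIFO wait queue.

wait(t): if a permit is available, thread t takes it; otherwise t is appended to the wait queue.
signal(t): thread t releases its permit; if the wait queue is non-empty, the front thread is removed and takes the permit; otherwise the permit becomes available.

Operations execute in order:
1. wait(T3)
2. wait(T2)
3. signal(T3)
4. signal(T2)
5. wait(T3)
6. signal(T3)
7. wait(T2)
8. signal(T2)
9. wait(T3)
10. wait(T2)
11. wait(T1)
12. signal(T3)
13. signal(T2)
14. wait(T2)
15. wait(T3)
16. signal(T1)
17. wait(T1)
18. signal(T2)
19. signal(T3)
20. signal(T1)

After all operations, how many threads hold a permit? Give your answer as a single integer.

Step 1: wait(T3) -> count=0 queue=[] holders={T3}
Step 2: wait(T2) -> count=0 queue=[T2] holders={T3}
Step 3: signal(T3) -> count=0 queue=[] holders={T2}
Step 4: signal(T2) -> count=1 queue=[] holders={none}
Step 5: wait(T3) -> count=0 queue=[] holders={T3}
Step 6: signal(T3) -> count=1 queue=[] holders={none}
Step 7: wait(T2) -> count=0 queue=[] holders={T2}
Step 8: signal(T2) -> count=1 queue=[] holders={none}
Step 9: wait(T3) -> count=0 queue=[] holders={T3}
Step 10: wait(T2) -> count=0 queue=[T2] holders={T3}
Step 11: wait(T1) -> count=0 queue=[T2,T1] holders={T3}
Step 12: signal(T3) -> count=0 queue=[T1] holders={T2}
Step 13: signal(T2) -> count=0 queue=[] holders={T1}
Step 14: wait(T2) -> count=0 queue=[T2] holders={T1}
Step 15: wait(T3) -> count=0 queue=[T2,T3] holders={T1}
Step 16: signal(T1) -> count=0 queue=[T3] holders={T2}
Step 17: wait(T1) -> count=0 queue=[T3,T1] holders={T2}
Step 18: signal(T2) -> count=0 queue=[T1] holders={T3}
Step 19: signal(T3) -> count=0 queue=[] holders={T1}
Step 20: signal(T1) -> count=1 queue=[] holders={none}
Final holders: {none} -> 0 thread(s)

Answer: 0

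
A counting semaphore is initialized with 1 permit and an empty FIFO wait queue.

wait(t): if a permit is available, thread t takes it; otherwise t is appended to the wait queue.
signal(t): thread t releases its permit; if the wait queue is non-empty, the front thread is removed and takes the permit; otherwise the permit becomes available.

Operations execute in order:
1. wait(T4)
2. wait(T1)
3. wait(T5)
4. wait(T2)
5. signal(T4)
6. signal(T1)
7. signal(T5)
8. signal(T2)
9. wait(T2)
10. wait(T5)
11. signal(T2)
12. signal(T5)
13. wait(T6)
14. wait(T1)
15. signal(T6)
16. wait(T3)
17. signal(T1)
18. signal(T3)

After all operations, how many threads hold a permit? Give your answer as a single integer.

Answer: 0

Derivation:
Step 1: wait(T4) -> count=0 queue=[] holders={T4}
Step 2: wait(T1) -> count=0 queue=[T1] holders={T4}
Step 3: wait(T5) -> count=0 queue=[T1,T5] holders={T4}
Step 4: wait(T2) -> count=0 queue=[T1,T5,T2] holders={T4}
Step 5: signal(T4) -> count=0 queue=[T5,T2] holders={T1}
Step 6: signal(T1) -> count=0 queue=[T2] holders={T5}
Step 7: signal(T5) -> count=0 queue=[] holders={T2}
Step 8: signal(T2) -> count=1 queue=[] holders={none}
Step 9: wait(T2) -> count=0 queue=[] holders={T2}
Step 10: wait(T5) -> count=0 queue=[T5] holders={T2}
Step 11: signal(T2) -> count=0 queue=[] holders={T5}
Step 12: signal(T5) -> count=1 queue=[] holders={none}
Step 13: wait(T6) -> count=0 queue=[] holders={T6}
Step 14: wait(T1) -> count=0 queue=[T1] holders={T6}
Step 15: signal(T6) -> count=0 queue=[] holders={T1}
Step 16: wait(T3) -> count=0 queue=[T3] holders={T1}
Step 17: signal(T1) -> count=0 queue=[] holders={T3}
Step 18: signal(T3) -> count=1 queue=[] holders={none}
Final holders: {none} -> 0 thread(s)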